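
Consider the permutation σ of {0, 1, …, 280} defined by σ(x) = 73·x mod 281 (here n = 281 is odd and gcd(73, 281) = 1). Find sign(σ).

Start at x=92: 92 → 253 → 204 → 280 → 208 → 10 → 168 → … (one orbit).
The orbit structure of x ↦ 73x mod 281: 6 orbits of sizes [56, 56, 56, 56, 56, 1].
sign(π) = (−1)^{n − #cycles} = (−1)^{281−6} = (−1)^275 = -1.
The Jacobi symbol (73|281) = -1 (Zolotarev) agrees.

-1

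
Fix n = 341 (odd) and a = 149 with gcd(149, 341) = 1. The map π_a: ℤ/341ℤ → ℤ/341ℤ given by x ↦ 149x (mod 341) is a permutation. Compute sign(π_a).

-1

Trace 125: π^k(125) = [125, 211, 67, 94, 25, 315, 218] for k=0..6.
Decompose π into cycles: lengths [30, 30, 30, 30, 30, 30, 30, 30, 30, 30, 10, 3, 3, 3, 3, 3, 3, 3, 3, 3, 3, 1] (22 cycles, including the fixed point 0).
n − c = 341 − 22 = 319; sign = (−1)^319 = -1.
The Jacobi symbol (149|341) = -1 (Zolotarev) agrees.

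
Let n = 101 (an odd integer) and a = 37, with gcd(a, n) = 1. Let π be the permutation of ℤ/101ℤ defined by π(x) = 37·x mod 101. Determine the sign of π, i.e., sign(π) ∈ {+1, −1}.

+1

Start at x=79: 79 → 95 → 81 → 68 → 92 → 71 → 1 → … (one orbit).
The orbit structure of x ↦ 37x mod 101: 5 orbits of sizes [25, 25, 25, 25, 1].
With 5 cycles on 101 points, sign = (−1)^{101−5} = +1.
Via Zolotarev, sign(π_{37}) = (37|101) = +1.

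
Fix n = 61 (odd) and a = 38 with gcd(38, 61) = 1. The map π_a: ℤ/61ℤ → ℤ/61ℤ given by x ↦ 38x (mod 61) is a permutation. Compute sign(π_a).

Start at x=8: 8 → 60 → 23 → 20 → 28 → 27 → 50 → … (one orbit).
Cycle lengths of π_38 on ℤ/61ℤ: [20, 20, 20, 1]; 4 cycles in total.
n − c = 61 − 4 = 57; sign = (−1)^57 = -1.
The Jacobi symbol (38|61) = -1 (Zolotarev) agrees.

-1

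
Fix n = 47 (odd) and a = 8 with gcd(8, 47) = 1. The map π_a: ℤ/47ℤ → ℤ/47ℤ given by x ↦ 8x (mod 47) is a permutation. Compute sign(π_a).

Orbit of 21 under x↦8x: [21, 27, 28, 36, 6, 1, 8]… (length divides ord_47(8)).
Cycle type of π: 23×2 + 1; total 3 cycles.
sign(π) = (−1)^{n − #cycles} = (−1)^{47−3} = (−1)^44 = +1.
Zolotarev: (8|47) = +1, matching the cycle-count sign.

+1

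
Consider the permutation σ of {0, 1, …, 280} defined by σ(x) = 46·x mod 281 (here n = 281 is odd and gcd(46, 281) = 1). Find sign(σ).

Trace 180: π^k(180) = [180, 131, 125, 130, 79, 262, 250] for k=0..6.
Cycle lengths of π_46 on ℤ/281ℤ: [280, 1]; 2 cycles in total.
Σ(ℓ_i−1) = 281−2 = 279; sign = (−1)^279 = -1.

-1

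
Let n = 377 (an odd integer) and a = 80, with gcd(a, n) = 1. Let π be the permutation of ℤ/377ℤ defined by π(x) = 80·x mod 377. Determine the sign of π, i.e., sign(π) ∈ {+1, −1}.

-1

Start at x=80: 80 → 368 → 34 → 81 → 71 → 25 → 115 → … (one orbit).
8 cycles of lengths [84, 84, 84, 84, 14, 14, 12, 1].
sign(π) = (−1)^{n − #cycles} = (−1)^{377−8} = (−1)^369 = -1.
(80|377)_J = -1 (Zolotarev's lemma cross-check).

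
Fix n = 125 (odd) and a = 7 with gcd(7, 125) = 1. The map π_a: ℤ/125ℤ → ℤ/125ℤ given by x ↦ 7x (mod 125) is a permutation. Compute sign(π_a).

Trace 82: π^k(82) = [82, 74, 18, 1, 7, 49, 93] for k=0..6.
π_7 has 12 disjoint cycles with lengths [20, 20, 20, 20, 20, 4, 4, 4, 4, 4, 4, 1] on {0,…,124}.
12 cycles on 125: each ℓ→(−1)^(ℓ−1), product (−1)^113 = -1.

-1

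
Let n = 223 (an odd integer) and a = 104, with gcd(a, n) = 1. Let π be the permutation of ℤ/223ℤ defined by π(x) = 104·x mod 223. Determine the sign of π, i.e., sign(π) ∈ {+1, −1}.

Trace 118: π^k(118) = [118, 7, 59, 115, 141, 169, 182] for k=0..6.
π_104 has 4 disjoint cycles with lengths [74, 74, 74, 1] on {0,…,222}.
4 cycles on 223: each ℓ→(−1)^(ℓ−1), product (−1)^219 = -1.
Zolotarev: (104|223) = -1, matching the cycle-count sign.

-1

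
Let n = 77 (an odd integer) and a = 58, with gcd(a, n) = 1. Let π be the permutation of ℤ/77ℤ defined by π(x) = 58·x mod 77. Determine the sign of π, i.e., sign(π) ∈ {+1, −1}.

Start at x=37: 37 → 67 → 36 → 9 → 60 → 15 → 23 → … (one orbit).
9 cycles of lengths [15, 15, 15, 15, 5, 5, 3, 3, 1].
sign(π) = (−1)^{n − #cycles} = (−1)^{77−9} = (−1)^68 = +1.
Via Zolotarev, sign(π_{58}) = (58|77) = +1.

+1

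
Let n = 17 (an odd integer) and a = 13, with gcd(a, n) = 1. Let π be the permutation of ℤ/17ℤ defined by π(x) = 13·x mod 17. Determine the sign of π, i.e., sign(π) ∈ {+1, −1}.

Start at x=4: 4 → 1 → 13 → 16 → 4 (one orbit).
The orbit structure of x ↦ 13x mod 17: 5 orbits of sizes [4, 4, 4, 4, 1].
17 − 5 = 12 transpositions; sign(π) = (−1)^12 = +1.
Check: (13/17) = +1 by Zolotarev.

+1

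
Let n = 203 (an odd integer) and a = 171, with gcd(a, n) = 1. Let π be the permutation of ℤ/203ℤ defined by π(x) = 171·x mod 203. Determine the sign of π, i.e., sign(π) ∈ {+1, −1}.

+1

Start at x=198: 198 → 160 → 158 → 19 → 1 → 171 → 9 → … (one orbit).
The orbit structure of x ↦ 171x mod 203: 5 orbits of sizes [84, 84, 28, 6, 1].
n − c = 203 − 5 = 198; sign = (−1)^198 = +1.
Check: (171/203) = +1 by Zolotarev.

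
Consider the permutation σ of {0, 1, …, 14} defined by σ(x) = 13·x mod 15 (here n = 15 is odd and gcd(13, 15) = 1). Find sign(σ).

Orbit of 1 under x↦13x: [1, 13, 4, 7]… (length divides ord_15(13)).
6 cycles of lengths [4, 4, 4, 1, 1, 1].
sign(π) = (−1)^{n − #cycles} = (−1)^{15−6} = (−1)^9 = -1.
Via Zolotarev, sign(π_{13}) = (13|15) = -1.

-1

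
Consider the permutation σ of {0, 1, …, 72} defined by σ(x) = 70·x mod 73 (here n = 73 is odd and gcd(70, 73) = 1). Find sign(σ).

Start at x=49: 49 → 72 → 3 → 64 → 27 → 65 → 24 → … (one orbit).
Cycle type of π: 12×6 + 1; total 7 cycles.
n − c = 73 − 7 = 66; sign = (−1)^66 = +1.
The Jacobi symbol (70|73) = +1 (Zolotarev) agrees.

+1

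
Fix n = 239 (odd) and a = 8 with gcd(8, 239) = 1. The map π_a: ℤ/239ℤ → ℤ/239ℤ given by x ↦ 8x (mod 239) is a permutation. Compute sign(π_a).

+1

Trace 83: π^k(83) = [83, 186, 54, 193, 110, 163, 109] for k=0..6.
Cycle lengths of π_8 on ℤ/239ℤ: [119, 119, 1]; 3 cycles in total.
n − c = 239 − 3 = 236; sign = (−1)^236 = +1.
(8|239)_J = +1 (Zolotarev's lemma cross-check).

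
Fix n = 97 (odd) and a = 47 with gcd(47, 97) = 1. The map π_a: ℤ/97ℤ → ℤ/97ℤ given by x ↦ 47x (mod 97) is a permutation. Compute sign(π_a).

Trace 96: π^k(96) = [96, 50, 22, 64, 1, 47, 75] for k=0..6.
Decompose π into cycles: lengths [8, 8, 8, 8, 8, 8, 8, 8, 8, 8, 8, 8, 1] (13 cycles, including the fixed point 0).
n − c = 97 − 13 = 84; sign = (−1)^84 = +1.

+1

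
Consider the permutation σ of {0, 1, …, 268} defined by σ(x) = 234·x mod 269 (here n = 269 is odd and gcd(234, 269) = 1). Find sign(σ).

-1

Start at x=151: 151 → 95 → 172 → 167 → 73 → 135 → 117 → … (one orbit).
Cycle lengths of π_234 on ℤ/269ℤ: [268, 1]; 2 cycles in total.
With 2 cycles on 269 points, sign = (−1)^{269−2} = -1.
Zolotarev: (234|269) = -1, matching the cycle-count sign.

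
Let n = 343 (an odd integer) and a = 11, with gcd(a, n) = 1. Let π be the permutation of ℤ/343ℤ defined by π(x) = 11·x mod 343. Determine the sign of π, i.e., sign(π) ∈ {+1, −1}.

+1

Start at x=79: 79 → 183 → 298 → 191 → 43 → 130 → 58 → … (one orbit).
Decompose π into cycles: lengths [147, 147, 21, 21, 3, 3, 1] (7 cycles, including the fixed point 0).
Σ(ℓ_i−1) = 343−7 = 336; sign = (−1)^336 = +1.
The Jacobi symbol (11|343) = +1 (Zolotarev) agrees.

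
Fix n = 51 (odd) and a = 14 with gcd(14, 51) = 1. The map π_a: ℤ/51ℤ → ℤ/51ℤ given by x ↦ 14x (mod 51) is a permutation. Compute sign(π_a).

Trace 1: π^k(1) = [1, 14, 43, 41, 13, 29, 49] for k=0..6.
Cycle lengths of π_14 on ℤ/51ℤ: [16, 16, 16, 2, 1]; 5 cycles in total.
Σ(ℓ_i−1) = 51−5 = 46; sign = (−1)^46 = +1.

+1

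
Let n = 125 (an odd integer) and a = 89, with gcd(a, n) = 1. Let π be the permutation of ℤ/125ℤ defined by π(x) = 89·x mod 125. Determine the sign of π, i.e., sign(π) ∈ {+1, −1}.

Trace 94: π^k(94) = [94, 116, 74, 86, 29, 81, 84] for k=0..6.
Decompose π into cycles: lengths [50, 50, 10, 10, 2, 2, 1] (7 cycles, including the fixed point 0).
n − c = 125 − 7 = 118; sign = (−1)^118 = +1.

+1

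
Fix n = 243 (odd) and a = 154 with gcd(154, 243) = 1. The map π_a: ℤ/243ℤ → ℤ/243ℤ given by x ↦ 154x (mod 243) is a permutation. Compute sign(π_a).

Trace 28: π^k(28) = [28, 181, 172, 1, 154, 145, 217] for k=0..6.
π_154 has 27 disjoint cycles with lengths [27, 27, 27, 27, 27, 27, 9, 9, 9, 9, 9, 9, 3, 3, 3, 3, 3, 3, 1, 1, 1, 1, 1, 1, 1, 1, 1] on {0,…,242}.
Σ(ℓ_i−1) = 243−27 = 216; sign = (−1)^216 = +1.

+1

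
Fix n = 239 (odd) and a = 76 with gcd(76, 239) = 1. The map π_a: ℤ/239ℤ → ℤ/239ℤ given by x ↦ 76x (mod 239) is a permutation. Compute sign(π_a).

-1

Orbit of 36 under x↦76x: [36, 107, 6, 217, 1, 76, 40]… (length divides ord_239(76)).
π_76 has 8 disjoint cycles with lengths [34, 34, 34, 34, 34, 34, 34, 1] on {0,…,238}.
n − c = 239 − 8 = 231; sign = (−1)^231 = -1.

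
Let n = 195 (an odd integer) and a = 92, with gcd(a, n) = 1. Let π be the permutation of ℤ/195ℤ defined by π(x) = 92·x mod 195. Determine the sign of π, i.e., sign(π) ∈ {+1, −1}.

+1

Orbit of 1 under x↦92x: [1, 92, 79, 53]… (length divides ord_195(92)).
The orbit structure of x ↦ 92x mod 195: 65 orbits of sizes [4, 4, 4, 4, 4, 4, 4, 4, 4, 4, 4, 4, 4, 4, 4, 4, 4, 4, 4, 4, 4, 4, 4, 4, 4, 4, 4, 4, 4, 4, 4, 4, 4, 4, 4, 4, 4, 4, 4, 2, 2, 2, 2, 2, 2, 2, 2, 2, 2, 2, 2, 2, 1, 1, 1, 1, 1, 1, 1, 1, 1, 1, 1, 1, 1].
Σ(ℓ_i−1) = 195−65 = 130; sign = (−1)^130 = +1.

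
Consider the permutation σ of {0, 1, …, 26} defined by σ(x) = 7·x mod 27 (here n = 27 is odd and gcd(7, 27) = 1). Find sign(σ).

Start at x=1: 1 → 7 → 22 → 19 → 25 → 13 → 10 → … (one orbit).
The orbit structure of x ↦ 7x mod 27: 7 orbits of sizes [9, 9, 3, 3, 1, 1, 1].
Σ(ℓ_i−1) = 27−7 = 20; sign = (−1)^20 = +1.
(7|27)_J = +1 (Zolotarev's lemma cross-check).

+1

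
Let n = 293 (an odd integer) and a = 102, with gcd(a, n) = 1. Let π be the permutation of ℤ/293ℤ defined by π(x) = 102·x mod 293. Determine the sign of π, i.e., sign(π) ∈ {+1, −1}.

Orbit of 126 under x↦102x: [126, 253, 22, 193, 55, 43, 284]… (length divides ord_293(102)).
3 cycles of lengths [146, 146, 1].
Σ(ℓ_i−1) = 293−3 = 290; sign = (−1)^290 = +1.

+1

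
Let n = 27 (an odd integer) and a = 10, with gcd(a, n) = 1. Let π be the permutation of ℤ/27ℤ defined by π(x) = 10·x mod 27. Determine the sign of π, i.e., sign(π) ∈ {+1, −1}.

+1

Start at x=1: 1 → 10 → 19 → 1 (one orbit).
Cycle type of π: 3×6 + 1×9; total 15 cycles.
n − c = 27 − 15 = 12; sign = (−1)^12 = +1.
Check: (10/27) = +1 by Zolotarev.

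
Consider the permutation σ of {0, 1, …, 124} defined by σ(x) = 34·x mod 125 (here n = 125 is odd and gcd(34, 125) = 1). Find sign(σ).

+1

Orbit of 69 under x↦34x: [69, 96, 14, 101, 59, 6, 79]… (length divides ord_125(34)).
π_34 has 7 disjoint cycles with lengths [50, 50, 10, 10, 2, 2, 1] on {0,…,124}.
125 − 7 = 118 transpositions; sign(π) = (−1)^118 = +1.
Via Zolotarev, sign(π_{34}) = (34|125) = +1.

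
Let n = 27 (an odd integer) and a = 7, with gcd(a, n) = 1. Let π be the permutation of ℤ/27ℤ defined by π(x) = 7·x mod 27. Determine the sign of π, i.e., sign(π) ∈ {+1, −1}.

+1

Start at x=10: 10 → 16 → 4 → 1 → 7 → 22 → 19 → … (one orbit).
The orbit structure of x ↦ 7x mod 27: 7 orbits of sizes [9, 9, 3, 3, 1, 1, 1].
n − c = 27 − 7 = 20; sign = (−1)^20 = +1.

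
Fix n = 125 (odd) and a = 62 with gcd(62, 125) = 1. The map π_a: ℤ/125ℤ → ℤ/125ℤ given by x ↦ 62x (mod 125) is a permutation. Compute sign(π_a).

-1

Start at x=11: 11 → 57 → 34 → 108 → 71 → 27 → 49 → … (one orbit).
Cycle type of π: 100 + 20 + 4 + 1; total 4 cycles.
Σ(ℓ_i−1) = 125−4 = 121; sign = (−1)^121 = -1.
Zolotarev: (62|125) = -1, matching the cycle-count sign.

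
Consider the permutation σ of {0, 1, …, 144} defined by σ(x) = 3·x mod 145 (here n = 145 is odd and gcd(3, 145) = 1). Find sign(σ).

Trace 64: π^k(64) = [64, 47, 141, 133, 109, 37, 111] for k=0..6.
π_3 has 7 disjoint cycles with lengths [28, 28, 28, 28, 28, 4, 1] on {0,…,144}.
145 − 7 = 138 transpositions; sign(π) = (−1)^138 = +1.
The Jacobi symbol (3|145) = +1 (Zolotarev) agrees.

+1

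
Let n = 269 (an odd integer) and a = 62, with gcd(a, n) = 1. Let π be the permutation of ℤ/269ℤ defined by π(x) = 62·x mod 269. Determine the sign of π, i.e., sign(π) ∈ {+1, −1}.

+1

Start at x=196: 196 → 47 → 224 → 169 → 256 → 1 → 62 → … (one orbit).
The orbit structure of x ↦ 62x mod 269: 5 orbits of sizes [67, 67, 67, 67, 1].
5 cycles on 269: each ℓ→(−1)^(ℓ−1), product (−1)^264 = +1.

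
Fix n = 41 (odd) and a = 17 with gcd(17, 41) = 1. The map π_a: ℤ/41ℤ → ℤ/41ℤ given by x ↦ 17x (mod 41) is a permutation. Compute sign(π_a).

-1

Start at x=15: 15 → 9 → 30 → 18 → 19 → 36 → 38 → … (one orbit).
π_17 has 2 disjoint cycles with lengths [40, 1] on {0,…,40}.
Σ(ℓ_i−1) = 41−2 = 39; sign = (−1)^39 = -1.
(17|41)_J = -1 (Zolotarev's lemma cross-check).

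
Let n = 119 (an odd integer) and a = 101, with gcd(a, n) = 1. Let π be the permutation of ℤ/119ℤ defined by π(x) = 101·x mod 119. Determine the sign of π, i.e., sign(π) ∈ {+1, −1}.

-1

Trace 33: π^k(33) = [33, 1, 101, 86, 118, 18] for k=0..5.
Cycle lengths of π_101 on ℤ/119ℤ: [6, 6, 6, 6, 6, 6, 6, 6, 6, 6, 6, 6, 6, 6, 6, 6, 6, 2, 2, 2, 2, 2, 2, 2, 2, 1]; 26 cycles in total.
26 cycles on 119: each ℓ→(−1)^(ℓ−1), product (−1)^93 = -1.
Zolotarev: (101|119) = -1, matching the cycle-count sign.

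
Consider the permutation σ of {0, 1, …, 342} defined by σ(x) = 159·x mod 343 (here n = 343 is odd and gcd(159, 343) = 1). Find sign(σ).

Orbit of 58 under x↦159x: [58, 304, 316, 166, 326, 41, 2]… (length divides ord_343(159)).
Cycle lengths of π_159 on ℤ/343ℤ: [294, 42, 6, 1]; 4 cycles in total.
n − c = 343 − 4 = 339; sign = (−1)^339 = -1.
Zolotarev: (159|343) = -1, matching the cycle-count sign.

-1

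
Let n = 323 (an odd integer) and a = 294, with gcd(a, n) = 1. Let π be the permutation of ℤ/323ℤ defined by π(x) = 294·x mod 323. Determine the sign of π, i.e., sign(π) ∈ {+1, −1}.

Orbit of 24 under x↦294x: [24, 273, 158, 263, 125, 251, 150]… (length divides ord_323(294)).
π_294 has 6 disjoint cycles with lengths [144, 144, 16, 9, 9, 1] on {0,…,322}.
6 cycles on 323: each ℓ→(−1)^(ℓ−1), product (−1)^317 = -1.
(294|323)_J = -1 (Zolotarev's lemma cross-check).

-1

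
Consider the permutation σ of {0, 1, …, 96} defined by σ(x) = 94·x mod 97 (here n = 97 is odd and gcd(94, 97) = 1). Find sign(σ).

Trace 53: π^k(53) = [53, 35, 89, 24, 25, 22, 31] for k=0..6.
The orbit structure of x ↦ 94x mod 97: 3 orbits of sizes [48, 48, 1].
n − c = 97 − 3 = 94; sign = (−1)^94 = +1.

+1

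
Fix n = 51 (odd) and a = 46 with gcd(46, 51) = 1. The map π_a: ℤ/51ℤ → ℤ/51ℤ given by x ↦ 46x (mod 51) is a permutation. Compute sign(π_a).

Trace 16: π^k(16) = [16, 22, 43, 40, 4, 31, 49] for k=0..6.
6 cycles of lengths [16, 16, 16, 1, 1, 1].
51 − 6 = 45 transpositions; sign(π) = (−1)^45 = -1.
The Jacobi symbol (46|51) = -1 (Zolotarev) agrees.

-1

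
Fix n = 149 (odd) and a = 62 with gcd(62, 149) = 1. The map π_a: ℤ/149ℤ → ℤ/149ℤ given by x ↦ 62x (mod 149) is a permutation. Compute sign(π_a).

-1

Orbit of 67 under x↦62x: [67, 131, 76, 93, 104, 41, 9]… (length divides ord_149(62)).
2 cycles of lengths [148, 1].
Σ(ℓ_i−1) = 149−2 = 147; sign = (−1)^147 = -1.
The Jacobi symbol (62|149) = -1 (Zolotarev) agrees.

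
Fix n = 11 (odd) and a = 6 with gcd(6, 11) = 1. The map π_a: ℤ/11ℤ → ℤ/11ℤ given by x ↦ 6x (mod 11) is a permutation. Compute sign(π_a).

-1

Start at x=7: 7 → 9 → 10 → 5 → 8 → 4 → 2 → … (one orbit).
Decompose π into cycles: lengths [10, 1] (2 cycles, including the fixed point 0).
2 cycles on 11: each ℓ→(−1)^(ℓ−1), product (−1)^9 = -1.
The Jacobi symbol (6|11) = -1 (Zolotarev) agrees.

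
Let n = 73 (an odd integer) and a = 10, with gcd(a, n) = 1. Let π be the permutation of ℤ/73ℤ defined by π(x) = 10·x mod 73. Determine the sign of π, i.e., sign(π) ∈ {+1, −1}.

Orbit of 51 under x↦10x: [51, 72, 63, 46, 22, 1, 10]… (length divides ord_73(10)).
10 cycles of lengths [8, 8, 8, 8, 8, 8, 8, 8, 8, 1].
With 10 cycles on 73 points, sign = (−1)^{73−10} = -1.
The Jacobi symbol (10|73) = -1 (Zolotarev) agrees.

-1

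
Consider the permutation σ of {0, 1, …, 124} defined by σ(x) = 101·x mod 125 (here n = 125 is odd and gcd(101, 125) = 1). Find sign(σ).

+1

Orbit of 76 under x↦101x: [76, 51, 26, 1, 101]… (length divides ord_125(101)).
Cycle lengths of π_101 on ℤ/125ℤ: [5, 5, 5, 5, 5, 5, 5, 5, 5, 5, 5, 5, 5, 5, 5, 5, 5, 5, 5, 5, 1, 1, 1, 1, 1, 1, 1, 1, 1, 1, 1, 1, 1, 1, 1, 1, 1, 1, 1, 1, 1, 1, 1, 1, 1]; 45 cycles in total.
125 − 45 = 80 transpositions; sign(π) = (−1)^80 = +1.
Check: (101/125) = +1 by Zolotarev.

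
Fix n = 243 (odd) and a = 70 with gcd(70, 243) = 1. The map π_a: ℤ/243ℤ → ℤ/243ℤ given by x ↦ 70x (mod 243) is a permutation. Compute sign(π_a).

Orbit of 199 under x↦70x: [199, 79, 184, 1, 70, 40, 127]… (length divides ord_243(70)).
Cycle type of π: 81×2 + 27×2 + 9×2 + 3×2 + 1×3; total 11 cycles.
With 11 cycles on 243 points, sign = (−1)^{243−11} = +1.
Check: (70/243) = +1 by Zolotarev.

+1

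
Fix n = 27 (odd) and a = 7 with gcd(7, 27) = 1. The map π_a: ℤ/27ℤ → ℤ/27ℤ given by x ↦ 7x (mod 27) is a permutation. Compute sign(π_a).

Trace 16: π^k(16) = [16, 4, 1, 7, 22, 19, 25] for k=0..6.
Cycle lengths of π_7 on ℤ/27ℤ: [9, 9, 3, 3, 1, 1, 1]; 7 cycles in total.
7 cycles on 27: each ℓ→(−1)^(ℓ−1), product (−1)^20 = +1.
Check: (7/27) = +1 by Zolotarev.

+1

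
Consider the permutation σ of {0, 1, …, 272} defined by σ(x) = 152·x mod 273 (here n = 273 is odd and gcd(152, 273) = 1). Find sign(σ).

+1

Trace 172: π^k(172) = [172, 209, 100, 185, 1, 152] for k=0..5.
The orbit structure of x ↦ 152x mod 273: 49 orbits of sizes [6, 6, 6, 6, 6, 6, 6, 6, 6, 6, 6, 6, 6, 6, 6, 6, 6, 6, 6, 6, 6, 6, 6, 6, 6, 6, 6, 6, 6, 6, 6, 6, 6, 6, 6, 6, 6, 6, 6, 6, 6, 6, 6, 3, 3, 3, 3, 2, 1].
Σ(ℓ_i−1) = 273−49 = 224; sign = (−1)^224 = +1.
Zolotarev: (152|273) = +1, matching the cycle-count sign.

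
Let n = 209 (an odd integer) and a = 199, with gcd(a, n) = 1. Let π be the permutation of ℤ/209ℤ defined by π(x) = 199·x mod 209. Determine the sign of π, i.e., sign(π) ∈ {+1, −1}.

+1

Start at x=188: 188 → 1 → 199 → 100 → 45 → 177 → 111 → … (one orbit).
Cycle lengths of π_199 on ℤ/209ℤ: [9, 9, 9, 9, 9, 9, 9, 9, 9, 9, 9, 9, 9, 9, 9, 9, 9, 9, 9, 9, 9, 9, 1, 1, 1, 1, 1, 1, 1, 1, 1, 1, 1]; 33 cycles in total.
33 cycles on 209: each ℓ→(−1)^(ℓ−1), product (−1)^176 = +1.
Check: (199/209) = +1 by Zolotarev.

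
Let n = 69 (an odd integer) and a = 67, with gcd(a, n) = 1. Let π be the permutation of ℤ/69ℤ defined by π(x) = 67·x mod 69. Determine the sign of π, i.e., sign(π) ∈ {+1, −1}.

Trace 1: π^k(1) = [1, 67, 4, 61, 16, 37, 64] for k=0..6.
π_67 has 6 disjoint cycles with lengths [22, 22, 22, 1, 1, 1] on {0,…,68}.
6 cycles on 69: each ℓ→(−1)^(ℓ−1), product (−1)^63 = -1.
Check: (67/69) = -1 by Zolotarev.

-1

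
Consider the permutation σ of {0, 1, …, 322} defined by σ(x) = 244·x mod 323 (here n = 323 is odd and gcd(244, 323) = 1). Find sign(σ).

-1

Orbit of 225 under x↦244x: [225, 313, 144, 252, 118, 45, 321]… (length divides ord_323(244)).
Decompose π into cycles: lengths [144, 144, 16, 9, 9, 1] (6 cycles, including the fixed point 0).
n − c = 323 − 6 = 317; sign = (−1)^317 = -1.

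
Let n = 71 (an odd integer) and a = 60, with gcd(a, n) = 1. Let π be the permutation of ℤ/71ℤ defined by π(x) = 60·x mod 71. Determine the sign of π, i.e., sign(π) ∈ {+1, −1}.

Start at x=49: 49 → 29 → 36 → 30 → 25 → 9 → 43 → … (one orbit).
The orbit structure of x ↦ 60x mod 71: 3 orbits of sizes [35, 35, 1].
With 3 cycles on 71 points, sign = (−1)^{71−3} = +1.
Via Zolotarev, sign(π_{60}) = (60|71) = +1.

+1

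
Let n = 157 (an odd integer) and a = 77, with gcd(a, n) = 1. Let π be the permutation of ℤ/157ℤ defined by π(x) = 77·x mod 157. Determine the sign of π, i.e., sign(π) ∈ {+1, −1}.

-1

Start at x=76: 76 → 43 → 14 → 136 → 110 → 149 → 12 → … (one orbit).
The orbit structure of x ↦ 77x mod 157: 2 orbits of sizes [156, 1].
n − c = 157 − 2 = 155; sign = (−1)^155 = -1.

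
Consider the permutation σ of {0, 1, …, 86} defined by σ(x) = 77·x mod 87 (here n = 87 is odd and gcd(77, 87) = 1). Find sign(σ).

+1

Trace 34: π^k(34) = [34, 8, 7, 17, 4, 47, 52] for k=0..6.
π_77 has 5 disjoint cycles with lengths [28, 28, 28, 2, 1] on {0,…,86}.
Σ(ℓ_i−1) = 87−5 = 82; sign = (−1)^82 = +1.
The Jacobi symbol (77|87) = +1 (Zolotarev) agrees.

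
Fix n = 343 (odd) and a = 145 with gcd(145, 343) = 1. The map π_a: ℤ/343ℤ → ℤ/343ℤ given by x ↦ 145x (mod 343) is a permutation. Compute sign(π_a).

Trace 251: π^k(251) = [251, 37, 220, 1, 145, 102, 41] for k=0..6.
4 cycles of lengths [294, 42, 6, 1].
sign(π) = (−1)^{n − #cycles} = (−1)^{343−4} = (−1)^339 = -1.
(145|343)_J = -1 (Zolotarev's lemma cross-check).

-1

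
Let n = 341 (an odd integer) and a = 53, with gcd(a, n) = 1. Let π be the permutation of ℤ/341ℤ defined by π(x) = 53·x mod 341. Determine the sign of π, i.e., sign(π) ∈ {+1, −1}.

Orbit of 246 under x↦53x: [246, 80, 148, 1, 53, 81, 201]… (length divides ord_341(53)).
Cycle type of π: 30×11 + 5×2 + 1; total 14 cycles.
sign(π) = (−1)^{n − #cycles} = (−1)^{341−14} = (−1)^327 = -1.

-1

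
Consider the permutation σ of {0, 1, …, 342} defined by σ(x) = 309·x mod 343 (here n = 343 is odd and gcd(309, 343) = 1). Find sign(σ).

Trace 267: π^k(267) = [267, 183, 295, 260, 78, 92, 302] for k=0..6.
Decompose π into cycles: lengths [49, 49, 49, 49, 49, 49, 7, 7, 7, 7, 7, 7, 1, 1, 1, 1, 1, 1, 1] (19 cycles, including the fixed point 0).
n − c = 343 − 19 = 324; sign = (−1)^324 = +1.

+1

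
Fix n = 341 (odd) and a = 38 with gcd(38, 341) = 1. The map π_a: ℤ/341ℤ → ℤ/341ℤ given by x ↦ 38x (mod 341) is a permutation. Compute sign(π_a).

Trace 312: π^k(312) = [312, 262, 67, 159, 245, 103, 163] for k=0..6.
The orbit structure of x ↦ 38x mod 341: 25 orbits of sizes [15, 15, 15, 15, 15, 15, 15, 15, 15, 15, 15, 15, 15, 15, 15, 15, 15, 15, 15, 15, 15, 15, 5, 5, 1].
Σ(ℓ_i−1) = 341−25 = 316; sign = (−1)^316 = +1.

+1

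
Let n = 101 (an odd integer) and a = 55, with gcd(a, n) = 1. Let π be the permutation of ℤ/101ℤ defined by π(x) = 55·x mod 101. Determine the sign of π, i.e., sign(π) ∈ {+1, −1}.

-1

Start at x=85: 85 → 29 → 80 → 57 → 4 → 18 → 81 → … (one orbit).
The orbit structure of x ↦ 55x mod 101: 2 orbits of sizes [100, 1].
2 cycles on 101: each ℓ→(−1)^(ℓ−1), product (−1)^99 = -1.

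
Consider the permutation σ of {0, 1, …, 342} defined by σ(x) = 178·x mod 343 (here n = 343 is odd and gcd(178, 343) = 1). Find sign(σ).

Trace 117: π^k(117) = [117, 246, 227, 275, 244, 214, 19] for k=0..6.
Decompose π into cycles: lengths [42, 42, 42, 42, 42, 42, 42, 6, 6, 6, 6, 6, 6, 6, 6, 1] (16 cycles, including the fixed point 0).
Σ(ℓ_i−1) = 343−16 = 327; sign = (−1)^327 = -1.
The Jacobi symbol (178|343) = -1 (Zolotarev) agrees.

-1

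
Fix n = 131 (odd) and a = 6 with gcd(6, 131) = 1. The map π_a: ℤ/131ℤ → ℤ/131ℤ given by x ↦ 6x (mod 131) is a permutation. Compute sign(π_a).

-1

Orbit of 31 under x↦6x: [31, 55, 68, 15, 90, 16, 96]… (length divides ord_131(6)).
The orbit structure of x ↦ 6x mod 131: 2 orbits of sizes [130, 1].
sign(π) = (−1)^{n − #cycles} = (−1)^{131−2} = (−1)^129 = -1.
Check: (6/131) = -1 by Zolotarev.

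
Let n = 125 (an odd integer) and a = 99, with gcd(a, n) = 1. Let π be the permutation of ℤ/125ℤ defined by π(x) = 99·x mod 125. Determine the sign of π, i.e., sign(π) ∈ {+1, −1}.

+1

Start at x=26: 26 → 74 → 76 → 24 → 1 → 99 → 51 → … (one orbit).
23 cycles of lengths [10, 10, 10, 10, 10, 10, 10, 10, 10, 10, 2, 2, 2, 2, 2, 2, 2, 2, 2, 2, 2, 2, 1].
With 23 cycles on 125 points, sign = (−1)^{125−23} = +1.
Check: (99/125) = +1 by Zolotarev.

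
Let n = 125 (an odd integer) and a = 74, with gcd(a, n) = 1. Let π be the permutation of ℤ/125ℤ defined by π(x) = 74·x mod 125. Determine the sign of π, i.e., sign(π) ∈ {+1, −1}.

Start at x=26: 26 → 49 → 1 → 74 → 101 → 99 → 76 → … (one orbit).
Cycle lengths of π_74 on ℤ/125ℤ: [10, 10, 10, 10, 10, 10, 10, 10, 10, 10, 2, 2, 2, 2, 2, 2, 2, 2, 2, 2, 2, 2, 1]; 23 cycles in total.
23 cycles on 125: each ℓ→(−1)^(ℓ−1), product (−1)^102 = +1.

+1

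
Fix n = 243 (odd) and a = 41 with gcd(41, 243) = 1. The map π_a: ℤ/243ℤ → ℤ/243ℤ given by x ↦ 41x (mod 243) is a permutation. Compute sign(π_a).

-1

Start at x=106: 106 → 215 → 67 → 74 → 118 → 221 → 70 → … (one orbit).
π_41 has 6 disjoint cycles with lengths [162, 54, 18, 6, 2, 1] on {0,…,242}.
6 cycles on 243: each ℓ→(−1)^(ℓ−1), product (−1)^237 = -1.
(41|243)_J = -1 (Zolotarev's lemma cross-check).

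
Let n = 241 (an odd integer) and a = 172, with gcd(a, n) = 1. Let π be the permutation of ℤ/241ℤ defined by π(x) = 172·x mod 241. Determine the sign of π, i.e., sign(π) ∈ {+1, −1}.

Start at x=50: 50 → 165 → 183 → 146 → 48 → 62 → 60 → … (one orbit).
Decompose π into cycles: lengths [240, 1] (2 cycles, including the fixed point 0).
sign(π) = (−1)^{n − #cycles} = (−1)^{241−2} = (−1)^239 = -1.
Check: (172/241) = -1 by Zolotarev.

-1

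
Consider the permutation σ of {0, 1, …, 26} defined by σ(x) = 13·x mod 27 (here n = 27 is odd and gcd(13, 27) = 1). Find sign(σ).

+1

Orbit of 7 under x↦13x: [7, 10, 22, 16, 19, 4, 25]… (length divides ord_27(13)).
7 cycles of lengths [9, 9, 3, 3, 1, 1, 1].
27 − 7 = 20 transpositions; sign(π) = (−1)^20 = +1.
Via Zolotarev, sign(π_{13}) = (13|27) = +1.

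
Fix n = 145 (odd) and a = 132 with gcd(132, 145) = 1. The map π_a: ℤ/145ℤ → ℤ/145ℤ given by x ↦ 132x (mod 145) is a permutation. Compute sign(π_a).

Orbit of 24 under x↦132x: [24, 123, 141, 52, 49, 88, 16]… (length divides ord_145(132)).
10 cycles of lengths [28, 28, 28, 28, 7, 7, 7, 7, 4, 1].
10 cycles on 145: each ℓ→(−1)^(ℓ−1), product (−1)^135 = -1.
Zolotarev: (132|145) = -1, matching the cycle-count sign.

-1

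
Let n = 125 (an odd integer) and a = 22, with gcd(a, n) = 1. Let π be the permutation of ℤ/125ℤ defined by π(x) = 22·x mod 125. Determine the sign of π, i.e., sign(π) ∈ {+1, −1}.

-1

Trace 32: π^k(32) = [32, 79, 113, 111, 67, 99, 53] for k=0..6.
The orbit structure of x ↦ 22x mod 125: 4 orbits of sizes [100, 20, 4, 1].
With 4 cycles on 125 points, sign = (−1)^{125−4} = -1.
Via Zolotarev, sign(π_{22}) = (22|125) = -1.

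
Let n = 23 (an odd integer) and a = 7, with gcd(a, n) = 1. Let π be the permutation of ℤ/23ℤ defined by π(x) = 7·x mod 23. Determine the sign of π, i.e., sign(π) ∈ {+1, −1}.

-1

Start at x=22: 22 → 16 → 20 → 2 → 14 → 6 → 19 → … (one orbit).
Cycle type of π: 22 + 1; total 2 cycles.
n − c = 23 − 2 = 21; sign = (−1)^21 = -1.
Via Zolotarev, sign(π_{7}) = (7|23) = -1.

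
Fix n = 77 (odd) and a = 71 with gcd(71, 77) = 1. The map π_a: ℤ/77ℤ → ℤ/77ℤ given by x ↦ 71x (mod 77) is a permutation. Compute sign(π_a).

Trace 15: π^k(15) = [15, 64, 1, 71, 36] for k=0..4.
Decompose π into cycles: lengths [5, 5, 5, 5, 5, 5, 5, 5, 5, 5, 5, 5, 5, 5, 1, 1, 1, 1, 1, 1, 1] (21 cycles, including the fixed point 0).
sign(π) = (−1)^{n − #cycles} = (−1)^{77−21} = (−1)^56 = +1.

+1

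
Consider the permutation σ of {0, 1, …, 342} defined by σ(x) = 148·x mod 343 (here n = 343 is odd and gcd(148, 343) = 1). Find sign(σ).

Orbit of 295 under x↦148x: [295, 99, 246, 50, 197, 1, 148]… (length divides ord_343(148)).
Cycle type of π: 7×42 + 1×49; total 91 cycles.
n − c = 343 − 91 = 252; sign = (−1)^252 = +1.

+1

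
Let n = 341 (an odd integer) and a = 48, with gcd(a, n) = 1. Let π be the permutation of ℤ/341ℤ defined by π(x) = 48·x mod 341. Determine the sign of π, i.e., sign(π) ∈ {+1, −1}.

-1

Trace 301: π^k(301) = [301, 126, 251, 113, 309, 169, 269] for k=0..6.
Decompose π into cycles: lengths [30, 30, 30, 30, 30, 30, 30, 30, 30, 30, 30, 5, 5, 1] (14 cycles, including the fixed point 0).
With 14 cycles on 341 points, sign = (−1)^{341−14} = -1.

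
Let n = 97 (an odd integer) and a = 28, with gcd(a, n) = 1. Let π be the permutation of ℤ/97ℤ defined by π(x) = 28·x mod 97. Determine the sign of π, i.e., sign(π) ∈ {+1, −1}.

Trace 47: π^k(47) = [47, 55, 85, 52, 1, 28, 8] for k=0..6.
Cycle type of π: 32×3 + 1; total 4 cycles.
97 − 4 = 93 transpositions; sign(π) = (−1)^93 = -1.
Zolotarev: (28|97) = -1, matching the cycle-count sign.

-1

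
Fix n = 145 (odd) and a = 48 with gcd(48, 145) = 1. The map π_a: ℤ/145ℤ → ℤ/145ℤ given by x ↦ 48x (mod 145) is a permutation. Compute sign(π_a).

+1

Orbit of 97 under x↦48x: [97, 16, 43, 34, 37, 36, 133]… (length divides ord_145(48)).
The orbit structure of x ↦ 48x mod 145: 7 orbits of sizes [28, 28, 28, 28, 28, 4, 1].
Σ(ℓ_i−1) = 145−7 = 138; sign = (−1)^138 = +1.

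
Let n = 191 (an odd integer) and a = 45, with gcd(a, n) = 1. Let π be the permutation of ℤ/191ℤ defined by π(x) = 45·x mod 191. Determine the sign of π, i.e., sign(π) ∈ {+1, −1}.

+1

Trace 170: π^k(170) = [170, 10, 68, 4, 180, 78, 72] for k=0..6.
Decompose π into cycles: lengths [95, 95, 1] (3 cycles, including the fixed point 0).
n − c = 191 − 3 = 188; sign = (−1)^188 = +1.
Via Zolotarev, sign(π_{45}) = (45|191) = +1.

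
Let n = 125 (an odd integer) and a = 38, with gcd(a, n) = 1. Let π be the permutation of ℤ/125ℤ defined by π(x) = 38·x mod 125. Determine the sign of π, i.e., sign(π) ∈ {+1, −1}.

Orbit of 21 under x↦38x: [21, 48, 74, 62, 106, 28, 64]… (length divides ord_125(38)).
π_38 has 4 disjoint cycles with lengths [100, 20, 4, 1] on {0,…,124}.
4 cycles on 125: each ℓ→(−1)^(ℓ−1), product (−1)^121 = -1.
Via Zolotarev, sign(π_{38}) = (38|125) = -1.

-1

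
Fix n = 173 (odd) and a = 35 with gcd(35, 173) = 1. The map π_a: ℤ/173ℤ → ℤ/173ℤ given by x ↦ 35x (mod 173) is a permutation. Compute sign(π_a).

+1

Trace 54: π^k(54) = [54, 160, 64, 164, 31, 47, 88] for k=0..6.
The orbit structure of x ↦ 35x mod 173: 3 orbits of sizes [86, 86, 1].
sign(π) = (−1)^{n − #cycles} = (−1)^{173−3} = (−1)^170 = +1.
Via Zolotarev, sign(π_{35}) = (35|173) = +1.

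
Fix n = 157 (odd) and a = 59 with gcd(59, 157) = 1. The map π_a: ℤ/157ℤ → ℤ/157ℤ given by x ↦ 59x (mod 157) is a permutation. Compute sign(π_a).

Orbit of 99 under x↦59x: [99, 32, 4, 79, 108, 92, 90]… (length divides ord_157(59)).
Cycle lengths of π_59 on ℤ/157ℤ: [52, 52, 52, 1]; 4 cycles in total.
4 cycles on 157: each ℓ→(−1)^(ℓ−1), product (−1)^153 = -1.

-1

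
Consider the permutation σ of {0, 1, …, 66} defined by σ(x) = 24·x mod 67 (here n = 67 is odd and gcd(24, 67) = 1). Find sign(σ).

Orbit of 1 under x↦24x: [1, 24, 40, 22, 59, 9, 15]… (length divides ord_67(24)).
Cycle lengths of π_24 on ℤ/67ℤ: [11, 11, 11, 11, 11, 11, 1]; 7 cycles in total.
n − c = 67 − 7 = 60; sign = (−1)^60 = +1.
Via Zolotarev, sign(π_{24}) = (24|67) = +1.

+1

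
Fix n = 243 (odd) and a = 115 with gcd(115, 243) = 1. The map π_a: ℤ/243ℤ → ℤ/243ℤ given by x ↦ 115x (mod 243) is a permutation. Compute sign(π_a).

Orbit of 172 under x↦115x: [172, 97, 220, 28, 61, 211, 208]… (length divides ord_243(115)).
Decompose π into cycles: lengths [81, 81, 27, 27, 9, 9, 3, 3, 1, 1, 1] (11 cycles, including the fixed point 0).
243 − 11 = 232 transpositions; sign(π) = (−1)^232 = +1.

+1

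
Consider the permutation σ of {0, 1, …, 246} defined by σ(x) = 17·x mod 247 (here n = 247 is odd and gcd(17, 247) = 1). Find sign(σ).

+1

Trace 101: π^k(101) = [101, 235, 43, 237, 77, 74, 23] for k=0..6.
Cycle type of π: 18×12 + 9×2 + 6×2 + 1; total 17 cycles.
n − c = 247 − 17 = 230; sign = (−1)^230 = +1.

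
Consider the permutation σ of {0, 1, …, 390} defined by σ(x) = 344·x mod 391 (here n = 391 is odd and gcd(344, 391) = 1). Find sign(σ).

-1

Trace 344: π^k(344) = [344, 254, 183, 1] for k=0..3.
The orbit structure of x ↦ 344x mod 391: 104 orbits of sizes [4, 4, 4, 4, 4, 4, 4, 4, 4, 4, 4, 4, 4, 4, 4, 4, 4, 4, 4, 4, 4, 4, 4, 4, 4, 4, 4, 4, 4, 4, 4, 4, 4, 4, 4, 4, 4, 4, 4, 4, 4, 4, 4, 4, 4, 4, 4, 4, 4, 4, 4, 4, 4, 4, 4, 4, 4, 4, 4, 4, 4, 4, 4, 4, 4, 4, 4, 4, 4, 4, 4, 4, 4, 4, 4, 4, 4, 4, 4, 4, 4, 4, 4, 4, 4, 4, 4, 4, 4, 4, 4, 4, 2, 2, 2, 2, 2, 2, 2, 2, 2, 2, 2, 1].
n − c = 391 − 104 = 287; sign = (−1)^287 = -1.
The Jacobi symbol (344|391) = -1 (Zolotarev) agrees.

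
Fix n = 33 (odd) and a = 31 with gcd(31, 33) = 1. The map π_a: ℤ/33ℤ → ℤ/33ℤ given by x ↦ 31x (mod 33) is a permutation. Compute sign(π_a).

Start at x=31: 31 → 4 → 25 → 16 → 1 → 31 (one orbit).
Cycle lengths of π_31 on ℤ/33ℤ: [5, 5, 5, 5, 5, 5, 1, 1, 1]; 9 cycles in total.
9 cycles on 33: each ℓ→(−1)^(ℓ−1), product (−1)^24 = +1.
Via Zolotarev, sign(π_{31}) = (31|33) = +1.

+1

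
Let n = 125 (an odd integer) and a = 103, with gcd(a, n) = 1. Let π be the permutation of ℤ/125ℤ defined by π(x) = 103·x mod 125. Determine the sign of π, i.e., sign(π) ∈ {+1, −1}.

-1

Start at x=43: 43 → 54 → 62 → 11 → 8 → 74 → 122 → … (one orbit).
Cycle lengths of π_103 on ℤ/125ℤ: [100, 20, 4, 1]; 4 cycles in total.
Σ(ℓ_i−1) = 125−4 = 121; sign = (−1)^121 = -1.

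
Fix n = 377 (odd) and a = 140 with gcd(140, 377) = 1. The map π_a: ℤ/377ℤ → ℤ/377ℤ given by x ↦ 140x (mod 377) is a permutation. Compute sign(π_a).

+1

Start at x=355: 355 → 313 → 88 → 256 → 25 → 107 → 277 → … (one orbit).
Cycle type of π: 42×8 + 7×4 + 6×2 + 1; total 15 cycles.
n − c = 377 − 15 = 362; sign = (−1)^362 = +1.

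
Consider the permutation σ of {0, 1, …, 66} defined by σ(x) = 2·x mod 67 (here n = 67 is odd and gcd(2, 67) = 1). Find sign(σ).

-1

Orbit of 33 under x↦2x: [33, 66, 65, 63, 59, 51, 35]… (length divides ord_67(2)).
Cycle type of π: 66 + 1; total 2 cycles.
2 cycles on 67: each ℓ→(−1)^(ℓ−1), product (−1)^65 = -1.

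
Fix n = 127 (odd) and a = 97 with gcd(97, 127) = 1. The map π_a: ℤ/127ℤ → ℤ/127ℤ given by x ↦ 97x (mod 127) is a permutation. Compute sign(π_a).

-1

Trace 44: π^k(44) = [44, 77, 103, 85, 117, 46, 17] for k=0..6.
The orbit structure of x ↦ 97x mod 127: 2 orbits of sizes [126, 1].
With 2 cycles on 127 points, sign = (−1)^{127−2} = -1.
Zolotarev: (97|127) = -1, matching the cycle-count sign.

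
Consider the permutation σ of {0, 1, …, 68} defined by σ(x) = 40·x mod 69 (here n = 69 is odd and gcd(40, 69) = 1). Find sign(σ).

-1

Start at x=19: 19 → 1 → 40 → 13 → 37 → 31 → 67 → … (one orbit).
π_40 has 6 disjoint cycles with lengths [22, 22, 22, 1, 1, 1] on {0,…,68}.
69 − 6 = 63 transpositions; sign(π) = (−1)^63 = -1.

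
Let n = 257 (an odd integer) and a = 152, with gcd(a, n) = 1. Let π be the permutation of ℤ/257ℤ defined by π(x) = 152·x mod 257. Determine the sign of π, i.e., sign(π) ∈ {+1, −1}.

-1

Start at x=158: 158 → 115 → 4 → 94 → 153 → 126 → 134 → … (one orbit).
Cycle lengths of π_152 on ℤ/257ℤ: [256, 1]; 2 cycles in total.
2 cycles on 257: each ℓ→(−1)^(ℓ−1), product (−1)^255 = -1.
The Jacobi symbol (152|257) = -1 (Zolotarev) agrees.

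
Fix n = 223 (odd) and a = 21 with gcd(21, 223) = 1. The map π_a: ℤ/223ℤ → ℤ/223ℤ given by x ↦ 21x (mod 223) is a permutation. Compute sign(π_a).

-1

Orbit of 123 under x↦21x: [123, 130, 54, 19, 176, 128, 12]… (length divides ord_223(21)).
Cycle lengths of π_21 on ℤ/223ℤ: [222, 1]; 2 cycles in total.
Σ(ℓ_i−1) = 223−2 = 221; sign = (−1)^221 = -1.
Zolotarev: (21|223) = -1, matching the cycle-count sign.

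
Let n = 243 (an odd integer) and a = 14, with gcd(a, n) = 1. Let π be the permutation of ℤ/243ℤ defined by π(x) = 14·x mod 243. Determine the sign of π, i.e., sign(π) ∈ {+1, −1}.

-1

Start at x=44: 44 → 130 → 119 → 208 → 239 → 187 → 188 → … (one orbit).
The orbit structure of x ↦ 14x mod 243: 6 orbits of sizes [162, 54, 18, 6, 2, 1].
Σ(ℓ_i−1) = 243−6 = 237; sign = (−1)^237 = -1.
Zolotarev: (14|243) = -1, matching the cycle-count sign.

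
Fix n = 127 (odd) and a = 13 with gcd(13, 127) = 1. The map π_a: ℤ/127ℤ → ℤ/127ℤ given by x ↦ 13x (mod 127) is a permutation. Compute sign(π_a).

Start at x=25: 25 → 71 → 34 → 61 → 31 → 22 → 32 → … (one orbit).
Cycle type of π: 63×2 + 1; total 3 cycles.
3 cycles on 127: each ℓ→(−1)^(ℓ−1), product (−1)^124 = +1.
(13|127)_J = +1 (Zolotarev's lemma cross-check).

+1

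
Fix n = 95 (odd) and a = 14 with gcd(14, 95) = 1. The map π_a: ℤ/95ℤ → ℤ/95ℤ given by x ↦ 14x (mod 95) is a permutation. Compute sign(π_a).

Orbit of 69 under x↦14x: [69, 16, 34, 1, 14, 6, 84]… (length divides ord_95(14)).
Cycle type of π: 18×5 + 2×2 + 1; total 8 cycles.
n − c = 95 − 8 = 87; sign = (−1)^87 = -1.

-1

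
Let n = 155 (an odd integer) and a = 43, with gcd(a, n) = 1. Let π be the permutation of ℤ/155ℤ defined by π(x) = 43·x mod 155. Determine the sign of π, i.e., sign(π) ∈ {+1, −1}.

+1

Trace 68: π^k(68) = [68, 134, 27, 76, 13, 94, 12] for k=0..6.
Cycle type of π: 60×2 + 30 + 4 + 1; total 5 cycles.
5 cycles on 155: each ℓ→(−1)^(ℓ−1), product (−1)^150 = +1.
The Jacobi symbol (43|155) = +1 (Zolotarev) agrees.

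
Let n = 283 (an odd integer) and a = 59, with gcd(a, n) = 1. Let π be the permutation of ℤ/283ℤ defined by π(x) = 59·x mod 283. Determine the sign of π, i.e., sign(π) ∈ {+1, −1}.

Orbit of 278 under x↦59x: [278, 271, 141, 112, 99, 181, 208]… (length divides ord_283(59)).
Cycle type of π: 141×2 + 1; total 3 cycles.
sign(π) = (−1)^{n − #cycles} = (−1)^{283−3} = (−1)^280 = +1.
Via Zolotarev, sign(π_{59}) = (59|283) = +1.

+1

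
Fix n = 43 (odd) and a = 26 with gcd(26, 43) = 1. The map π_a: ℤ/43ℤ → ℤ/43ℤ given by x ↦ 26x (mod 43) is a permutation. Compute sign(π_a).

Start at x=14: 14 → 20 → 4 → 18 → 38 → 42 → 17 → … (one orbit).
Decompose π into cycles: lengths [42, 1] (2 cycles, including the fixed point 0).
With 2 cycles on 43 points, sign = (−1)^{43−2} = -1.
The Jacobi symbol (26|43) = -1 (Zolotarev) agrees.

-1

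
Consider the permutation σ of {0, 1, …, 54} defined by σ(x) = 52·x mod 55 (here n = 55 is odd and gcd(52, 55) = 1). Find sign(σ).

+1

Orbit of 13 under x↦52x: [13, 16, 7, 34, 8, 31, 17]… (length divides ord_55(52)).
5 cycles of lengths [20, 20, 10, 4, 1].
5 cycles on 55: each ℓ→(−1)^(ℓ−1), product (−1)^50 = +1.
Check: (52/55) = +1 by Zolotarev.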